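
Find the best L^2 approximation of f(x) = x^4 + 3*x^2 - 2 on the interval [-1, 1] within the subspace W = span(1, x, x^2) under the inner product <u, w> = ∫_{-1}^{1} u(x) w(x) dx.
g(x) = 27*x^2/7 - 73/35

The best approximation g ∈ W is the orthogonal projection of f onto W. Writing g = a_0 + a_1 x + a_2 x^2, the coefficients solve the normal equations G · a = b where
  G_{ij} = <φ_i, φ_j> and b_i = <f, φ_i>, with φ_0 = 1, φ_1 = x, φ_2 = x^2.
G =
  [2, 0, 2/3]
  [0, 2/3, 0]
  [2/3, 0, 2/5],
b = (-8/5, 0, 16/105).
Solving gives a_0 = -73/35, a_1 = 0, a_2 = 27/7, so
  g(x) = 27*x^2/7 - 73/35.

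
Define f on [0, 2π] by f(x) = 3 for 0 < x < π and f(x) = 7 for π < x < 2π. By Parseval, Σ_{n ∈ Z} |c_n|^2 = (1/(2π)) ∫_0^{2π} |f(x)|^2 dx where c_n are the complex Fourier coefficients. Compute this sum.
Σ |c_n|^2 = 29

Parseval equates the L^2 energy of f (normalised by 1/(2π)) with the ℓ^2 sum of its Fourier coefficients: (1/(2π)) ∫_0^{2π} |f|^2 = Σ |c_n|^2.
Compute the left side: (1/(2π)) [∫_0^π 3^2 dx + ∫_π^{2π} 7^2 dx] = (1/(2π)) · (9π + 49π) = (9 + 49)/2 = 29.
So Σ_{n ∈ Z} |c_n|^2 = 29.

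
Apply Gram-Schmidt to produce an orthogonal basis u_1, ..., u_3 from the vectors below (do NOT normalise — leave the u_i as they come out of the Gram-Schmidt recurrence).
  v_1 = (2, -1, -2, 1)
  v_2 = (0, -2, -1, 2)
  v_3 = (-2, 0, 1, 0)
Orthogonal basis:
  u_1 = (2, -1, -2, 1)
  u_2 = (-6/5, -7/5, 1/5, 7/5)
  u_3 = (-2/9, 2/27, -8/27, -2/27)

Apply the Gram-Schmidt recurrence
  u_1 = v_1
  u_i = v_i − Σ_{j<i} ((v_i · u_j) / (u_j · u_j)) · u_j.

Step by step this gives:
  u_1 = (2, -1, -2, 1)
  u_2 = (-6/5, -7/5, 1/5, 7/5)
  u_3 = (-2/9, 2/27, -8/27, -2/27)

Orthogonality check:
  u_2 · u_1 = 0 (should be 0)
  u_3 · u_1 = 0 (should be 0)
  u_3 · u_2 = 0 (should be 0)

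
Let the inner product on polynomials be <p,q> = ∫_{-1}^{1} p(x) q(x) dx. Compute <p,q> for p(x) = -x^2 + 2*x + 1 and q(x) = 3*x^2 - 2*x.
<p,q> = -28/15

Expand the product: p(x)·q(x) = -3*x^4 + 8*x^3 - x^2 - 2*x.
∫_{-1}^{1} of each monomial x^k gives [2/(k+1) if k even, 0 if k odd]. Integrating term-by-term (or equivalently evaluating the antiderivative F(x) = -3*x^5/5 + 2*x^4 - x^3/3 - x^2 at the endpoints):
  F(1) − F(−1) = 1/15 − (29/15) = -28/15.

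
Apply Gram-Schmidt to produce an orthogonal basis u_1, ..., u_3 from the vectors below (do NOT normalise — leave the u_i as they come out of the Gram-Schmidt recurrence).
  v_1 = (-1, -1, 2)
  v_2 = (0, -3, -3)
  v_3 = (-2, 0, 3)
Orthogonal basis:
  u_1 = (-1, -1, 2)
  u_2 = (-1/2, -7/2, -2)
  u_3 = (-9/11, 3/11, -3/11)

Apply the Gram-Schmidt recurrence
  u_1 = v_1
  u_i = v_i − Σ_{j<i} ((v_i · u_j) / (u_j · u_j)) · u_j.

Step by step this gives:
  u_1 = (-1, -1, 2)
  u_2 = (-1/2, -7/2, -2)
  u_3 = (-9/11, 3/11, -3/11)

Orthogonality check:
  u_2 · u_1 = 0 (should be 0)
  u_3 · u_1 = 0 (should be 0)
  u_3 · u_2 = 0 (should be 0)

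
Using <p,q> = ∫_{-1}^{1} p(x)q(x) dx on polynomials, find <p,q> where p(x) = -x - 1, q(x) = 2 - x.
<p,q> = -10/3

Expand the product: p(x)·q(x) = x^2 - x - 2.
∫_{-1}^{1} of each monomial x^k gives [2/(k+1) if k even, 0 if k odd]. Integrating term-by-term (or equivalently evaluating the antiderivative F(x) = x^3/3 - x^2/2 - 2*x at the endpoints):
  F(1) − F(−1) = -13/6 − (7/6) = -10/3.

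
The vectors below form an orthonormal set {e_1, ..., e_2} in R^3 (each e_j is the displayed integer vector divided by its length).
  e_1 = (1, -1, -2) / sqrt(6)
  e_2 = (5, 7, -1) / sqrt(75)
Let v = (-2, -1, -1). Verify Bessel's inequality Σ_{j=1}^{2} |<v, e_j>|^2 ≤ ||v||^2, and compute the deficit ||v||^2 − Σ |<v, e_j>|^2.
Σ |<v, e_j>|^2 = 179/50; ||v||^2 = 6; deficit = 121/50

Write each e_j = u_j / sqrt(<u_j, u_j>) where u_j is the displayed integer vector. Then <v, e_j> = <v, u_j> / sqrt(<u_j, u_j>), so |<v, e_j>|^2 = <v, u_j>^2 / <u_j, u_j>.
Coefficients: <v, e_1> = 1/sqrt(6), <v, e_2> = -16/sqrt(75).
Square and sum: Σ |<v, e_j>|^2 = 179/50.
Compute ||v||^2 = v·v = 6.
Deficit = 6 − 179/50 = 121/50 ≥ 0, confirming Bessel's inequality. (The deficit equals ||v − Σ <v,e_j> e_j||^2, the squared distance from v to span{e_j}.)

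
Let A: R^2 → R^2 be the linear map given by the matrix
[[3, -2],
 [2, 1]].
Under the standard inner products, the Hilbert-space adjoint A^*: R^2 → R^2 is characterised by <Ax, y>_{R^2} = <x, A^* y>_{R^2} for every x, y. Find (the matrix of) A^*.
A^* = A^T =
[[3, 2],
 [-2, 1]]

For real matrices with standard dot products, the defining identity <Ax, y> = <x, A^* y> gives (Ax)^T y = x^T (A^*) y, i.e. x^T A^T y = x^T (A^*) y. Since this holds for all x, y, we must have A^* = A^T. Therefore
A^* =
[[3, 2],
 [-2, 1]].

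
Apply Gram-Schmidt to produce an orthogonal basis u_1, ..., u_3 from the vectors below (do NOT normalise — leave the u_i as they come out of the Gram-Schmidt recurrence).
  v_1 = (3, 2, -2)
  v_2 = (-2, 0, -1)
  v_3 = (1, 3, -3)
Orthogonal basis:
  u_1 = (3, 2, -2)
  u_2 = (-22/17, 8/17, -25/17)
  u_3 = (-14/69, 49/69, 28/69)

Apply the Gram-Schmidt recurrence
  u_1 = v_1
  u_i = v_i − Σ_{j<i} ((v_i · u_j) / (u_j · u_j)) · u_j.

Step by step this gives:
  u_1 = (3, 2, -2)
  u_2 = (-22/17, 8/17, -25/17)
  u_3 = (-14/69, 49/69, 28/69)

Orthogonality check:
  u_2 · u_1 = 0 (should be 0)
  u_3 · u_1 = 0 (should be 0)
  u_3 · u_2 = 0 (should be 0)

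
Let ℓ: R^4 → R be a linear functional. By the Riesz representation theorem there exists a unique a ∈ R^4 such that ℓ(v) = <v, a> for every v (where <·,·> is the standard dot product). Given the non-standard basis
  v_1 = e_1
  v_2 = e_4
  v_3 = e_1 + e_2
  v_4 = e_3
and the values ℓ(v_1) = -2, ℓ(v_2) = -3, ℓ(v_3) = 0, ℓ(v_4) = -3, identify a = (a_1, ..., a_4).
a = (-2, 2, -3, -3)

Write a = (a_1, ..., a_4) in the standard basis. For each basis vector v_i, ℓ(v_i) = <v_i, a> is a linear equation in the a_j's. Collect the n equations into a matrix system V a = ℓ, where row i of V is v_i (expressed in the standard basis). Since V is invertible (lower-triangular with 1s on the diagonal, up to permutation), solve by back-substitution:
  V =
[[1, 0, 0, 0],
 [0, 0, 0, 1],
 [1, 1, 0, 0],
 [0, 0, 1, 0]]
  V a = (-2, -3, 0, -3)
Solving gives a = (-2, 2, -3, -3).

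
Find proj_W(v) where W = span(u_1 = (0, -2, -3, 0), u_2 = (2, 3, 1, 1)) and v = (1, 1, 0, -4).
proj_W(v) = (-5/57, 9/38, 29/57, -5/114)

Set up U = [u_1 | ... | u_2] ∈ R^(4×2). The projector onto W = col(U) is P = U (U^T U)^(-1) U^T.
Compute U^T U =
  [13, -9]
  [-9, 15],
and U^T v = (-2, 1).
Solve U^T U · c = U^T v for the coefficients: c = (-7/38, -5/114). The projection is proj_W(v) = U c.
Check: (v - proj_W(v)) · u_1 = 0  (should be 0).
Check: (v - proj_W(v)) · u_2 = 0  (should be 0).
Result: proj_W(v) = (-5/57, 9/38, 29/57, -5/114).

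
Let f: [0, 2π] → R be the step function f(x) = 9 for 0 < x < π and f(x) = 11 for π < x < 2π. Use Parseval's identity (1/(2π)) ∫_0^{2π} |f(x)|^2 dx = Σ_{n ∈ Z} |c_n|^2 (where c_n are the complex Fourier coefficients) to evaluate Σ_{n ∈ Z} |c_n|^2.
Σ |c_n|^2 = 101

Parseval equates the L^2 energy of f (normalised by 1/(2π)) with the ℓ^2 sum of its Fourier coefficients: (1/(2π)) ∫_0^{2π} |f|^2 = Σ |c_n|^2.
Compute the left side: (1/(2π)) [∫_0^π 9^2 dx + ∫_π^{2π} 11^2 dx] = (1/(2π)) · (81π + 121π) = (81 + 121)/2 = 101.
So Σ_{n ∈ Z} |c_n|^2 = 101.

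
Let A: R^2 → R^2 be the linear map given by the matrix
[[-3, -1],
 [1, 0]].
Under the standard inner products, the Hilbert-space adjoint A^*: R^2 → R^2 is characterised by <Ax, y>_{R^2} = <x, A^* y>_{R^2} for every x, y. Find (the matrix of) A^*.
A^* = A^T =
[[-3, 1],
 [-1, 0]]

For real matrices with standard dot products, the defining identity <Ax, y> = <x, A^* y> gives (Ax)^T y = x^T (A^*) y, i.e. x^T A^T y = x^T (A^*) y. Since this holds for all x, y, we must have A^* = A^T. Therefore
A^* =
[[-3, 1],
 [-1, 0]].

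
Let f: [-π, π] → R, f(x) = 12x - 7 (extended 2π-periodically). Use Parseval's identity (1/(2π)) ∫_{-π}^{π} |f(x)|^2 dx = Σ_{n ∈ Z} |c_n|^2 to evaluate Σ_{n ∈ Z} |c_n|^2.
Σ |c_n|^2 = 48π^2 + 49

Expand and integrate term by term over [-π, π]:
  ∫ (12x)^2 dx = 144·(2π^3/3); ∫ 2·12·(-7)·x dx = 0 (odd integrand); ∫ (-7)^2 dx = 49·2π.
So (1/(2π)) ∫_{-π}^{π} (12x - 7)^2 dx = 144π^2/3 + 49 = 48π^2 + 49.
Parseval ⇒ Σ |c_n|^2 = 48π^2 + 49.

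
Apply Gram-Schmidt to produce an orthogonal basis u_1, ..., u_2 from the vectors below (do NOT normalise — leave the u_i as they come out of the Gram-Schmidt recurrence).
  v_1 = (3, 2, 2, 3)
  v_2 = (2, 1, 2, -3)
Orthogonal basis:
  u_1 = (3, 2, 2, 3)
  u_2 = (43/26, 10/13, 23/13, -87/26)

Apply the Gram-Schmidt recurrence
  u_1 = v_1
  u_i = v_i − Σ_{j<i} ((v_i · u_j) / (u_j · u_j)) · u_j.

Step by step this gives:
  u_1 = (3, 2, 2, 3)
  u_2 = (43/26, 10/13, 23/13, -87/26)

Orthogonality check:
  u_2 · u_1 = 0 (should be 0)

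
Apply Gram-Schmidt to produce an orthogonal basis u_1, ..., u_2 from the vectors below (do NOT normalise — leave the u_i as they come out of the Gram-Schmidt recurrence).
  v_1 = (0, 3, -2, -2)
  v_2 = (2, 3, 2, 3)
Orthogonal basis:
  u_1 = (0, 3, -2, -2)
  u_2 = (2, 54/17, 32/17, 49/17)

Apply the Gram-Schmidt recurrence
  u_1 = v_1
  u_i = v_i − Σ_{j<i} ((v_i · u_j) / (u_j · u_j)) · u_j.

Step by step this gives:
  u_1 = (0, 3, -2, -2)
  u_2 = (2, 54/17, 32/17, 49/17)

Orthogonality check:
  u_2 · u_1 = 0 (should be 0)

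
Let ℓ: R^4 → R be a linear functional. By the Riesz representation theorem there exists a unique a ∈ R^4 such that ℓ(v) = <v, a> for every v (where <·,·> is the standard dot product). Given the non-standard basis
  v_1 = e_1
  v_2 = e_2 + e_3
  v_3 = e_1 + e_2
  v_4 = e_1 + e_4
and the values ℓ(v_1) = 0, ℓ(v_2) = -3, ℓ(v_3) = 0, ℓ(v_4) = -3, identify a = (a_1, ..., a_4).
a = (0, 0, -3, -3)

Write a = (a_1, ..., a_4) in the standard basis. For each basis vector v_i, ℓ(v_i) = <v_i, a> is a linear equation in the a_j's. Collect the n equations into a matrix system V a = ℓ, where row i of V is v_i (expressed in the standard basis). Since V is invertible (lower-triangular with 1s on the diagonal, up to permutation), solve by back-substitution:
  V =
[[1, 0, 0, 0],
 [0, 1, 1, 0],
 [1, 1, 0, 0],
 [1, 0, 0, 1]]
  V a = (0, -3, 0, -3)
Solving gives a = (0, 0, -3, -3).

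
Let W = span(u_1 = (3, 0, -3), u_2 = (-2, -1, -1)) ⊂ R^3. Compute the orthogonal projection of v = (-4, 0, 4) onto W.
proj_W(v) = (-4, 0, 4)

Set up U = [u_1 | ... | u_2] ∈ R^(3×2). The projector onto W = col(U) is P = U (U^T U)^(-1) U^T.
Compute U^T U =
  [18, -3]
  [-3, 6],
and U^T v = (-24, 4).
Solve U^T U · c = U^T v for the coefficients: c = (-4/3, 0). The projection is proj_W(v) = U c.
Check: (v - proj_W(v)) · u_1 = 0  (should be 0).
Check: (v - proj_W(v)) · u_2 = 0  (should be 0).
Result: proj_W(v) = (-4, 0, 4).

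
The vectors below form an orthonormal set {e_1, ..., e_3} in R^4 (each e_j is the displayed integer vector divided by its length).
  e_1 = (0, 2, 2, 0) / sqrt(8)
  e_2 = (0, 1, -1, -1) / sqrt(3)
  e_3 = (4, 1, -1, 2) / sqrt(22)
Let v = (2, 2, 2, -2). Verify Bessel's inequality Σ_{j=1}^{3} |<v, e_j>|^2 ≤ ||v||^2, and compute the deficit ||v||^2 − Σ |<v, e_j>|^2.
Σ |<v, e_j>|^2 = 332/33; ||v||^2 = 16; deficit = 196/33

Write each e_j = u_j / sqrt(<u_j, u_j>) where u_j is the displayed integer vector. Then <v, e_j> = <v, u_j> / sqrt(<u_j, u_j>), so |<v, e_j>|^2 = <v, u_j>^2 / <u_j, u_j>.
Coefficients: <v, e_1> = 8/sqrt(8), <v, e_2> = 2/sqrt(3), <v, e_3> = 4/sqrt(22).
Square and sum: Σ |<v, e_j>|^2 = 332/33.
Compute ||v||^2 = v·v = 16.
Deficit = 16 − 332/33 = 196/33 ≥ 0, confirming Bessel's inequality. (The deficit equals ||v − Σ <v,e_j> e_j||^2, the squared distance from v to span{e_j}.)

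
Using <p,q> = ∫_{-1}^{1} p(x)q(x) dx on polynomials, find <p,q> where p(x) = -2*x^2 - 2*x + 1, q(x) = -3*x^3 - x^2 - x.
<p,q> = 58/15

Expand the product: p(x)·q(x) = 6*x^5 + 8*x^4 + x^3 + x^2 - x.
∫_{-1}^{1} of each monomial x^k gives [2/(k+1) if k even, 0 if k odd]. Integrating term-by-term (or equivalently evaluating the antiderivative F(x) = x^6 + 8*x^5/5 + x^4/4 + x^3/3 - x^2/2 at the endpoints):
  F(1) − F(−1) = 161/60 − (-71/60) = 58/15.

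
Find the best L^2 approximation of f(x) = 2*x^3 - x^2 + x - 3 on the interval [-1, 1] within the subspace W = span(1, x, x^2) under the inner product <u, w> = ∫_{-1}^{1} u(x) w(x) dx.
g(x) = -x^2 + 11*x/5 - 3

The best approximation g ∈ W is the orthogonal projection of f onto W. Writing g = a_0 + a_1 x + a_2 x^2, the coefficients solve the normal equations G · a = b where
  G_{ij} = <φ_i, φ_j> and b_i = <f, φ_i>, with φ_0 = 1, φ_1 = x, φ_2 = x^2.
G =
  [2, 0, 2/3]
  [0, 2/3, 0]
  [2/3, 0, 2/5],
b = (-20/3, 22/15, -12/5).
Solving gives a_0 = -3, a_1 = 11/5, a_2 = -1, so
  g(x) = -x^2 + 11*x/5 - 3.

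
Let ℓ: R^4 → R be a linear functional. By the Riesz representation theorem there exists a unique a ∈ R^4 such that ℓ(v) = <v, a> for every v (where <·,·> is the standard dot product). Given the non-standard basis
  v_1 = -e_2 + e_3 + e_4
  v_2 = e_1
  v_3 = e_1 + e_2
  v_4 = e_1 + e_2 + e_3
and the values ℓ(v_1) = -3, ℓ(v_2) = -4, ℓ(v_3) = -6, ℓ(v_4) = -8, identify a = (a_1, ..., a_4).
a = (-4, -2, -2, -3)

Write a = (a_1, ..., a_4) in the standard basis. For each basis vector v_i, ℓ(v_i) = <v_i, a> is a linear equation in the a_j's. Collect the n equations into a matrix system V a = ℓ, where row i of V is v_i (expressed in the standard basis). Since V is invertible (lower-triangular with 1s on the diagonal, up to permutation), solve by back-substitution:
  V =
[[0, -1, 1, 1],
 [1, 0, 0, 0],
 [1, 1, 0, 0],
 [1, 1, 1, 0]]
  V a = (-3, -4, -6, -8)
Solving gives a = (-4, -2, -2, -3).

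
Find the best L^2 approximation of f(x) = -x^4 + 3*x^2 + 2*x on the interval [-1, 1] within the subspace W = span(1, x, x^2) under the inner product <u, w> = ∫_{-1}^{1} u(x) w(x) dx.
g(x) = 15*x^2/7 + 2*x + 3/35

The best approximation g ∈ W is the orthogonal projection of f onto W. Writing g = a_0 + a_1 x + a_2 x^2, the coefficients solve the normal equations G · a = b where
  G_{ij} = <φ_i, φ_j> and b_i = <f, φ_i>, with φ_0 = 1, φ_1 = x, φ_2 = x^2.
G =
  [2, 0, 2/3]
  [0, 2/3, 0]
  [2/3, 0, 2/5],
b = (8/5, 4/3, 32/35).
Solving gives a_0 = 3/35, a_1 = 2, a_2 = 15/7, so
  g(x) = 15*x^2/7 + 2*x + 3/35.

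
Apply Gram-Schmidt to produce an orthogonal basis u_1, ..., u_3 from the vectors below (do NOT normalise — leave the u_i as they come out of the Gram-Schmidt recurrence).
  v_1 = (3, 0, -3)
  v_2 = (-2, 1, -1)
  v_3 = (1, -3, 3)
Orthogonal basis:
  u_1 = (3, 0, -3)
  u_2 = (-3/2, 1, -3/2)
  u_3 = (-5/11, -15/11, -5/11)

Apply the Gram-Schmidt recurrence
  u_1 = v_1
  u_i = v_i − Σ_{j<i} ((v_i · u_j) / (u_j · u_j)) · u_j.

Step by step this gives:
  u_1 = (3, 0, -3)
  u_2 = (-3/2, 1, -3/2)
  u_3 = (-5/11, -15/11, -5/11)

Orthogonality check:
  u_2 · u_1 = 0 (should be 0)
  u_3 · u_1 = 0 (should be 0)
  u_3 · u_2 = 0 (should be 0)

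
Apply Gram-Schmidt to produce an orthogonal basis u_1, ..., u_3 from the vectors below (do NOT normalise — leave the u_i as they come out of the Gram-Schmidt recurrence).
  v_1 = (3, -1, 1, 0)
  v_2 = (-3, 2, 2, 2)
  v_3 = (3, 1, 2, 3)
Orthogonal basis:
  u_1 = (3, -1, 1, 0)
  u_2 = (-6/11, 13/11, 31/11, 2)
  u_3 = (18/25, 47/50, -61/50, 34/25)

Apply the Gram-Schmidt recurrence
  u_1 = v_1
  u_i = v_i − Σ_{j<i} ((v_i · u_j) / (u_j · u_j)) · u_j.

Step by step this gives:
  u_1 = (3, -1, 1, 0)
  u_2 = (-6/11, 13/11, 31/11, 2)
  u_3 = (18/25, 47/50, -61/50, 34/25)

Orthogonality check:
  u_2 · u_1 = 0 (should be 0)
  u_3 · u_1 = 0 (should be 0)
  u_3 · u_2 = 0 (should be 0)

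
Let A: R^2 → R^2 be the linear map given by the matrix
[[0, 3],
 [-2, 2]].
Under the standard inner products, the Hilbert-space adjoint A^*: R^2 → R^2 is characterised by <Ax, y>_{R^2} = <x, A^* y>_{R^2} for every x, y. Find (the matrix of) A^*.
A^* = A^T =
[[0, -2],
 [3, 2]]

For real matrices with standard dot products, the defining identity <Ax, y> = <x, A^* y> gives (Ax)^T y = x^T (A^*) y, i.e. x^T A^T y = x^T (A^*) y. Since this holds for all x, y, we must have A^* = A^T. Therefore
A^* =
[[0, -2],
 [3, 2]].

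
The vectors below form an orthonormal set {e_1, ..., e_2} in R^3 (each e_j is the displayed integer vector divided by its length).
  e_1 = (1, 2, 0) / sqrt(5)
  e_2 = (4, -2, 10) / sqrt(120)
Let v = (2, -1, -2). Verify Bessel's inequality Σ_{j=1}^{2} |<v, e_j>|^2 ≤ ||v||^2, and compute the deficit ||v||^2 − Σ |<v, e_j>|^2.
Σ |<v, e_j>|^2 = 5/6; ||v||^2 = 9; deficit = 49/6

Write each e_j = u_j / sqrt(<u_j, u_j>) where u_j is the displayed integer vector. Then <v, e_j> = <v, u_j> / sqrt(<u_j, u_j>), so |<v, e_j>|^2 = <v, u_j>^2 / <u_j, u_j>.
Coefficients: <v, e_1> = 0/sqrt(5), <v, e_2> = -10/sqrt(120).
Square and sum: Σ |<v, e_j>|^2 = 5/6.
Compute ||v||^2 = v·v = 9.
Deficit = 9 − 5/6 = 49/6 ≥ 0, confirming Bessel's inequality. (The deficit equals ||v − Σ <v,e_j> e_j||^2, the squared distance from v to span{e_j}.)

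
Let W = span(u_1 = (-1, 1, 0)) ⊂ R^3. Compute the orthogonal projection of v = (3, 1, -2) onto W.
proj_W(v) = (1, -1, 0)

Set up U = [u_1 | ... | u_1] ∈ R^(3×1). The projector onto W = col(U) is P = U (U^T U)^(-1) U^T.
Compute U^T U =
  [2],
and U^T v = (-2).
Solve U^T U · c = U^T v for the coefficients: c = (-1). The projection is proj_W(v) = U c.
Check: (v - proj_W(v)) · u_1 = 0  (should be 0).
Result: proj_W(v) = (1, -1, 0).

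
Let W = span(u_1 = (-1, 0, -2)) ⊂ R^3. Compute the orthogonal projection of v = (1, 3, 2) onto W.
proj_W(v) = (1, 0, 2)

Set up U = [u_1 | ... | u_1] ∈ R^(3×1). The projector onto W = col(U) is P = U (U^T U)^(-1) U^T.
Compute U^T U =
  [5],
and U^T v = (-5).
Solve U^T U · c = U^T v for the coefficients: c = (-1). The projection is proj_W(v) = U c.
Check: (v - proj_W(v)) · u_1 = 0  (should be 0).
Result: proj_W(v) = (1, 0, 2).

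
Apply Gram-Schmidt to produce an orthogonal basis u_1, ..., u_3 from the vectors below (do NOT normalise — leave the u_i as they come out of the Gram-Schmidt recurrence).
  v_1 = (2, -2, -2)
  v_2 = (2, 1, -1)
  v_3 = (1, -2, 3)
Orthogonal basis:
  u_1 = (2, -2, -2)
  u_2 = (4/3, 5/3, -1/3)
  u_3 = (13/7, -13/14, 39/14)

Apply the Gram-Schmidt recurrence
  u_1 = v_1
  u_i = v_i − Σ_{j<i} ((v_i · u_j) / (u_j · u_j)) · u_j.

Step by step this gives:
  u_1 = (2, -2, -2)
  u_2 = (4/3, 5/3, -1/3)
  u_3 = (13/7, -13/14, 39/14)

Orthogonality check:
  u_2 · u_1 = 0 (should be 0)
  u_3 · u_1 = 0 (should be 0)
  u_3 · u_2 = 0 (should be 0)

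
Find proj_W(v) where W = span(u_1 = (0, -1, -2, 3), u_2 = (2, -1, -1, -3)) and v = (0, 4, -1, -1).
proj_W(v) = (-10/29, 35/58, 30/29, -45/58)

Set up U = [u_1 | ... | u_2] ∈ R^(4×2). The projector onto W = col(U) is P = U (U^T U)^(-1) U^T.
Compute U^T U =
  [14, -6]
  [-6, 15],
and U^T v = (-5, 0).
Solve U^T U · c = U^T v for the coefficients: c = (-25/58, -5/29). The projection is proj_W(v) = U c.
Check: (v - proj_W(v)) · u_1 = 0  (should be 0).
Check: (v - proj_W(v)) · u_2 = 0  (should be 0).
Result: proj_W(v) = (-10/29, 35/58, 30/29, -45/58).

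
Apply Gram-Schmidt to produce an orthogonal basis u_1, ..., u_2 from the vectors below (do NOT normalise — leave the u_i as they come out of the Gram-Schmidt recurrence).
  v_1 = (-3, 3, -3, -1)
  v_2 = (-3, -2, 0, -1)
Orthogonal basis:
  u_1 = (-3, 3, -3, -1)
  u_2 = (-18/7, -17/7, 3/7, -6/7)

Apply the Gram-Schmidt recurrence
  u_1 = v_1
  u_i = v_i − Σ_{j<i} ((v_i · u_j) / (u_j · u_j)) · u_j.

Step by step this gives:
  u_1 = (-3, 3, -3, -1)
  u_2 = (-18/7, -17/7, 3/7, -6/7)

Orthogonality check:
  u_2 · u_1 = 0 (should be 0)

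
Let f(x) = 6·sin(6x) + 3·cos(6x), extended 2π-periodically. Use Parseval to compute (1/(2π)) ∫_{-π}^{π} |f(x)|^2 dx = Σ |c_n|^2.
Σ |c_n|^2 = 45/2

Expand |f|^2 and use orthogonality of {sin(nx), cos(mx)} on [-π, π]:
  ∫_{-π}^{π} sin(nx)^2 dx = π, ∫ cos(mx)^2 dx = π, and cross terms integrate to 0.
So ∫_{-π}^{π} f(x)^2 dx = 6^2 · π + 3^2 · π = (36 + 9)π.
Divide by 2π: (36 + 9)/2 = 45/2.
By Parseval, this equals Σ |c_n|^2.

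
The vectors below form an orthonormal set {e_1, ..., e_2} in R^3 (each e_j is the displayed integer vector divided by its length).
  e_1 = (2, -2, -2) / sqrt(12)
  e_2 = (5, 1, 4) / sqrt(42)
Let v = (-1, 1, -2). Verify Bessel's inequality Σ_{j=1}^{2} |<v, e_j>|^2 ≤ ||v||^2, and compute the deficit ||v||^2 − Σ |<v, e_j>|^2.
Σ |<v, e_j>|^2 = 24/7; ||v||^2 = 6; deficit = 18/7

Write each e_j = u_j / sqrt(<u_j, u_j>) where u_j is the displayed integer vector. Then <v, e_j> = <v, u_j> / sqrt(<u_j, u_j>), so |<v, e_j>|^2 = <v, u_j>^2 / <u_j, u_j>.
Coefficients: <v, e_1> = 0/sqrt(12), <v, e_2> = -12/sqrt(42).
Square and sum: Σ |<v, e_j>|^2 = 24/7.
Compute ||v||^2 = v·v = 6.
Deficit = 6 − 24/7 = 18/7 ≥ 0, confirming Bessel's inequality. (The deficit equals ||v − Σ <v,e_j> e_j||^2, the squared distance from v to span{e_j}.)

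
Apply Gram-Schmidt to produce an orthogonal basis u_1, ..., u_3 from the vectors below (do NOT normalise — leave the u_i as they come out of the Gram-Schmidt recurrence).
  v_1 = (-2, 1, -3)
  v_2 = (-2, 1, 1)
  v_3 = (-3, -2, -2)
Orthogonal basis:
  u_1 = (-2, 1, -3)
  u_2 = (-12/7, 6/7, 10/7)
  u_3 = (-7/5, -14/5, 0)

Apply the Gram-Schmidt recurrence
  u_1 = v_1
  u_i = v_i − Σ_{j<i} ((v_i · u_j) / (u_j · u_j)) · u_j.

Step by step this gives:
  u_1 = (-2, 1, -3)
  u_2 = (-12/7, 6/7, 10/7)
  u_3 = (-7/5, -14/5, 0)

Orthogonality check:
  u_2 · u_1 = 0 (should be 0)
  u_3 · u_1 = 0 (should be 0)
  u_3 · u_2 = 0 (should be 0)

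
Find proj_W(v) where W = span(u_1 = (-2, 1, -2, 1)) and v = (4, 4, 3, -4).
proj_W(v) = (14/5, -7/5, 14/5, -7/5)

Set up U = [u_1 | ... | u_1] ∈ R^(4×1). The projector onto W = col(U) is P = U (U^T U)^(-1) U^T.
Compute U^T U =
  [10],
and U^T v = (-14).
Solve U^T U · c = U^T v for the coefficients: c = (-7/5). The projection is proj_W(v) = U c.
Check: (v - proj_W(v)) · u_1 = 0  (should be 0).
Result: proj_W(v) = (14/5, -7/5, 14/5, -7/5).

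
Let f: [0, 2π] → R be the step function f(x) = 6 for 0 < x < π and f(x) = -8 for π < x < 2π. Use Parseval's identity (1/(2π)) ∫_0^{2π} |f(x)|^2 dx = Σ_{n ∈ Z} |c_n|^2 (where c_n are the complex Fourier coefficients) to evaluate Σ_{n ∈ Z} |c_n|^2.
Σ |c_n|^2 = 50

Parseval equates the L^2 energy of f (normalised by 1/(2π)) with the ℓ^2 sum of its Fourier coefficients: (1/(2π)) ∫_0^{2π} |f|^2 = Σ |c_n|^2.
Compute the left side: (1/(2π)) [∫_0^π 6^2 dx + ∫_π^{2π} (-8)^2 dx] = (1/(2π)) · (36π + 64π) = (36 + 64)/2 = 50.
So Σ_{n ∈ Z} |c_n|^2 = 50.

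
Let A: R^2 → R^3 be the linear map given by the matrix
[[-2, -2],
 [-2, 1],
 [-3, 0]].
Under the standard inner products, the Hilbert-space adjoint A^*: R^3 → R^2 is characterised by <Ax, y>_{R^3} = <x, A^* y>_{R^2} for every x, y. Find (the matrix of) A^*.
A^* = A^T =
[[-2, -2, -3],
 [-2, 1, 0]]

For real matrices with standard dot products, the defining identity <Ax, y> = <x, A^* y> gives (Ax)^T y = x^T (A^*) y, i.e. x^T A^T y = x^T (A^*) y. Since this holds for all x, y, we must have A^* = A^T. Therefore
A^* =
[[-2, -2, -3],
 [-2, 1, 0]].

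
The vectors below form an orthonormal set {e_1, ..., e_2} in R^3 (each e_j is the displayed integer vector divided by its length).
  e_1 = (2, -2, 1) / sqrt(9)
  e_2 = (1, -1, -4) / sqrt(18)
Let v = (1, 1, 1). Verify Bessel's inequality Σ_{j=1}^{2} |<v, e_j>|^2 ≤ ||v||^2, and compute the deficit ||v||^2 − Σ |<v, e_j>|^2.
Σ |<v, e_j>|^2 = 1; ||v||^2 = 3; deficit = 2

Write each e_j = u_j / sqrt(<u_j, u_j>) where u_j is the displayed integer vector. Then <v, e_j> = <v, u_j> / sqrt(<u_j, u_j>), so |<v, e_j>|^2 = <v, u_j>^2 / <u_j, u_j>.
Coefficients: <v, e_1> = 1/sqrt(9), <v, e_2> = -4/sqrt(18).
Square and sum: Σ |<v, e_j>|^2 = 1.
Compute ||v||^2 = v·v = 3.
Deficit = 3 − 1 = 2 ≥ 0, confirming Bessel's inequality. (The deficit equals ||v − Σ <v,e_j> e_j||^2, the squared distance from v to span{e_j}.)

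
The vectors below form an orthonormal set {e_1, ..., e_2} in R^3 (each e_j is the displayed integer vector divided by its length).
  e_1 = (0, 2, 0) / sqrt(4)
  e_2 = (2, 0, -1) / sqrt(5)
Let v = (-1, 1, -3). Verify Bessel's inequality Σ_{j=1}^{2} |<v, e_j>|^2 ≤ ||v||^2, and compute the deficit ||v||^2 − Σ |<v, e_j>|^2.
Σ |<v, e_j>|^2 = 6/5; ||v||^2 = 11; deficit = 49/5

Write each e_j = u_j / sqrt(<u_j, u_j>) where u_j is the displayed integer vector. Then <v, e_j> = <v, u_j> / sqrt(<u_j, u_j>), so |<v, e_j>|^2 = <v, u_j>^2 / <u_j, u_j>.
Coefficients: <v, e_1> = 2/sqrt(4), <v, e_2> = 1/sqrt(5).
Square and sum: Σ |<v, e_j>|^2 = 6/5.
Compute ||v||^2 = v·v = 11.
Deficit = 11 − 6/5 = 49/5 ≥ 0, confirming Bessel's inequality. (The deficit equals ||v − Σ <v,e_j> e_j||^2, the squared distance from v to span{e_j}.)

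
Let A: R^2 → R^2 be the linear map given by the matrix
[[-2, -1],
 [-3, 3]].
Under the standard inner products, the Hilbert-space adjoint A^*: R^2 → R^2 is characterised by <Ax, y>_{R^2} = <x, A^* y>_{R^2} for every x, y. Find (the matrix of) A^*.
A^* = A^T =
[[-2, -3],
 [-1, 3]]

For real matrices with standard dot products, the defining identity <Ax, y> = <x, A^* y> gives (Ax)^T y = x^T (A^*) y, i.e. x^T A^T y = x^T (A^*) y. Since this holds for all x, y, we must have A^* = A^T. Therefore
A^* =
[[-2, -3],
 [-1, 3]].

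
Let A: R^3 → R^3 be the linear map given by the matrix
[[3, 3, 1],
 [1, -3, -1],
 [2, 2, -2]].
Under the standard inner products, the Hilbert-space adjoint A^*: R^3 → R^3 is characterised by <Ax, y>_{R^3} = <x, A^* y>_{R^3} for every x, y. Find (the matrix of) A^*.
A^* = A^T =
[[3, 1, 2],
 [3, -3, 2],
 [1, -1, -2]]

For real matrices with standard dot products, the defining identity <Ax, y> = <x, A^* y> gives (Ax)^T y = x^T (A^*) y, i.e. x^T A^T y = x^T (A^*) y. Since this holds for all x, y, we must have A^* = A^T. Therefore
A^* =
[[3, 1, 2],
 [3, -3, 2],
 [1, -1, -2]].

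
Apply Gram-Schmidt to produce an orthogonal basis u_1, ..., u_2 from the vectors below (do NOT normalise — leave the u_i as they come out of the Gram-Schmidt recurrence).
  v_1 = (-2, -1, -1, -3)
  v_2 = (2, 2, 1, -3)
Orthogonal basis:
  u_1 = (-2, -1, -1, -3)
  u_2 = (34/15, 32/15, 17/15, -13/5)

Apply the Gram-Schmidt recurrence
  u_1 = v_1
  u_i = v_i − Σ_{j<i} ((v_i · u_j) / (u_j · u_j)) · u_j.

Step by step this gives:
  u_1 = (-2, -1, -1, -3)
  u_2 = (34/15, 32/15, 17/15, -13/5)

Orthogonality check:
  u_2 · u_1 = 0 (should be 0)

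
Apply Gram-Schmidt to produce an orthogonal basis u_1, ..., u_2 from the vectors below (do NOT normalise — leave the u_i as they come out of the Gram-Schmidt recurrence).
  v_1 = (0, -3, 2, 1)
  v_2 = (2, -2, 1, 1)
Orthogonal basis:
  u_1 = (0, -3, 2, 1)
  u_2 = (2, -1/14, -2/7, 5/14)

Apply the Gram-Schmidt recurrence
  u_1 = v_1
  u_i = v_i − Σ_{j<i} ((v_i · u_j) / (u_j · u_j)) · u_j.

Step by step this gives:
  u_1 = (0, -3, 2, 1)
  u_2 = (2, -1/14, -2/7, 5/14)

Orthogonality check:
  u_2 · u_1 = 0 (should be 0)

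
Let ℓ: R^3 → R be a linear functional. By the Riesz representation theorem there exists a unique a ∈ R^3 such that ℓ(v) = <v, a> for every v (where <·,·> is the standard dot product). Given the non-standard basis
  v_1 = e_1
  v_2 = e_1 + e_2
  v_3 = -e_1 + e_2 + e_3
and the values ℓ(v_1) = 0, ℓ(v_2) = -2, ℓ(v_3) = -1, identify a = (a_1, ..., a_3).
a = (0, -2, 1)

Write a = (a_1, ..., a_3) in the standard basis. For each basis vector v_i, ℓ(v_i) = <v_i, a> is a linear equation in the a_j's. Collect the n equations into a matrix system V a = ℓ, where row i of V is v_i (expressed in the standard basis). Since V is invertible (lower-triangular with 1s on the diagonal, up to permutation), solve by back-substitution:
  V =
[[1, 0, 0],
 [1, 1, 0],
 [-1, 1, 1]]
  V a = (0, -2, -1)
Solving gives a = (0, -2, 1).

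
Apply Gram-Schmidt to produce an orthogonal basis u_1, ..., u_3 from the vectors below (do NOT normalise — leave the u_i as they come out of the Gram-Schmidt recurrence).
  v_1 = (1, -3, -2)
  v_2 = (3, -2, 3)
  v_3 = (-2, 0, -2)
Orthogonal basis:
  u_1 = (1, -3, -2)
  u_2 = (39/14, -19/14, 24/7)
  u_3 = (-12/23, -108/299, 84/299)

Apply the Gram-Schmidt recurrence
  u_1 = v_1
  u_i = v_i − Σ_{j<i} ((v_i · u_j) / (u_j · u_j)) · u_j.

Step by step this gives:
  u_1 = (1, -3, -2)
  u_2 = (39/14, -19/14, 24/7)
  u_3 = (-12/23, -108/299, 84/299)

Orthogonality check:
  u_2 · u_1 = 0 (should be 0)
  u_3 · u_1 = 0 (should be 0)
  u_3 · u_2 = 0 (should be 0)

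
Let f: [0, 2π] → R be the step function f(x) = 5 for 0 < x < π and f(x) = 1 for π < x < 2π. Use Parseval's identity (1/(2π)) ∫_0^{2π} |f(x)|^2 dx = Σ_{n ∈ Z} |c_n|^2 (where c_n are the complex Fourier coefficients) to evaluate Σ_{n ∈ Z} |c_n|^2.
Σ |c_n|^2 = 13

Parseval equates the L^2 energy of f (normalised by 1/(2π)) with the ℓ^2 sum of its Fourier coefficients: (1/(2π)) ∫_0^{2π} |f|^2 = Σ |c_n|^2.
Compute the left side: (1/(2π)) [∫_0^π 5^2 dx + ∫_π^{2π} 1^2 dx] = (1/(2π)) · (25π + 1π) = (25 + 1)/2 = 13.
So Σ_{n ∈ Z} |c_n|^2 = 13.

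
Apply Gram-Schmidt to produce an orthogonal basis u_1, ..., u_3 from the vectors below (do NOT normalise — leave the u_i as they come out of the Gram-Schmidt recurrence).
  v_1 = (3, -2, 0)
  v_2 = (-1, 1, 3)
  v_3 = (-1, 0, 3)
Orthogonal basis:
  u_1 = (3, -2, 0)
  u_2 = (2/13, 3/13, 3)
  u_3 = (-27/59, -81/118, 9/118)

Apply the Gram-Schmidt recurrence
  u_1 = v_1
  u_i = v_i − Σ_{j<i} ((v_i · u_j) / (u_j · u_j)) · u_j.

Step by step this gives:
  u_1 = (3, -2, 0)
  u_2 = (2/13, 3/13, 3)
  u_3 = (-27/59, -81/118, 9/118)

Orthogonality check:
  u_2 · u_1 = 0 (should be 0)
  u_3 · u_1 = 0 (should be 0)
  u_3 · u_2 = 0 (should be 0)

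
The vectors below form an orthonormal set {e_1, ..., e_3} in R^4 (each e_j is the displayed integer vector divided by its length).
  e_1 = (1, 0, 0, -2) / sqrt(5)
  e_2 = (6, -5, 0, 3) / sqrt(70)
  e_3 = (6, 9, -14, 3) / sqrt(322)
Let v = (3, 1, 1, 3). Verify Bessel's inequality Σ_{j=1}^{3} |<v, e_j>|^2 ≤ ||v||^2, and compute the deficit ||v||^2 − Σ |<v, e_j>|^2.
Σ |<v, e_j>|^2 = 235/23; ||v||^2 = 20; deficit = 225/23

Write each e_j = u_j / sqrt(<u_j, u_j>) where u_j is the displayed integer vector. Then <v, e_j> = <v, u_j> / sqrt(<u_j, u_j>), so |<v, e_j>|^2 = <v, u_j>^2 / <u_j, u_j>.
Coefficients: <v, e_1> = -3/sqrt(5), <v, e_2> = 22/sqrt(70), <v, e_3> = 22/sqrt(322).
Square and sum: Σ |<v, e_j>|^2 = 235/23.
Compute ||v||^2 = v·v = 20.
Deficit = 20 − 235/23 = 225/23 ≥ 0, confirming Bessel's inequality. (The deficit equals ||v − Σ <v,e_j> e_j||^2, the squared distance from v to span{e_j}.)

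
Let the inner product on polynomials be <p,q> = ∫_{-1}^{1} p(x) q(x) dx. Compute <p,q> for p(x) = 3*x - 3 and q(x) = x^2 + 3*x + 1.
<p,q> = -2

Expand the product: p(x)·q(x) = 3*x^3 + 6*x^2 - 6*x - 3.
∫_{-1}^{1} of each monomial x^k gives [2/(k+1) if k even, 0 if k odd]. Integrating term-by-term (or equivalently evaluating the antiderivative F(x) = 3*x^4/4 + 2*x^3 - 3*x^2 - 3*x at the endpoints):
  F(1) − F(−1) = -13/4 − (-5/4) = -2.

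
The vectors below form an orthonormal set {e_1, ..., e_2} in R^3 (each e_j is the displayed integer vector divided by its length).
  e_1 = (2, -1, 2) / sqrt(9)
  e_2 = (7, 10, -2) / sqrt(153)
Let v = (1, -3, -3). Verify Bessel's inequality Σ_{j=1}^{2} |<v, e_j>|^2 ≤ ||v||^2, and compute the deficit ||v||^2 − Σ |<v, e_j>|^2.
Σ |<v, e_j>|^2 = 2; ||v||^2 = 19; deficit = 17

Write each e_j = u_j / sqrt(<u_j, u_j>) where u_j is the displayed integer vector. Then <v, e_j> = <v, u_j> / sqrt(<u_j, u_j>), so |<v, e_j>|^2 = <v, u_j>^2 / <u_j, u_j>.
Coefficients: <v, e_1> = -1/sqrt(9), <v, e_2> = -17/sqrt(153).
Square and sum: Σ |<v, e_j>|^2 = 2.
Compute ||v||^2 = v·v = 19.
Deficit = 19 − 2 = 17 ≥ 0, confirming Bessel's inequality. (The deficit equals ||v − Σ <v,e_j> e_j||^2, the squared distance from v to span{e_j}.)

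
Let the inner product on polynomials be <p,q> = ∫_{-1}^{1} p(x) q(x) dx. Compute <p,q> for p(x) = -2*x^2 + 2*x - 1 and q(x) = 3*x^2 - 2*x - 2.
<p,q> = -2/5

Expand the product: p(x)·q(x) = -6*x^4 + 10*x^3 - 3*x^2 - 2*x + 2.
∫_{-1}^{1} of each monomial x^k gives [2/(k+1) if k even, 0 if k odd]. Integrating term-by-term (or equivalently evaluating the antiderivative F(x) = -6*x^5/5 + 5*x^4/2 - x^3 - x^2 + 2*x at the endpoints):
  F(1) − F(−1) = 13/10 − (17/10) = -2/5.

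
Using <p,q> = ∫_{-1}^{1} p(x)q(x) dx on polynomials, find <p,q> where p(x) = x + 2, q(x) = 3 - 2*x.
<p,q> = 32/3

Expand the product: p(x)·q(x) = -2*x^2 - x + 6.
∫_{-1}^{1} of each monomial x^k gives [2/(k+1) if k even, 0 if k odd]. Integrating term-by-term (or equivalently evaluating the antiderivative F(x) = -2*x^3/3 - x^2/2 + 6*x at the endpoints):
  F(1) − F(−1) = 29/6 − (-35/6) = 32/3.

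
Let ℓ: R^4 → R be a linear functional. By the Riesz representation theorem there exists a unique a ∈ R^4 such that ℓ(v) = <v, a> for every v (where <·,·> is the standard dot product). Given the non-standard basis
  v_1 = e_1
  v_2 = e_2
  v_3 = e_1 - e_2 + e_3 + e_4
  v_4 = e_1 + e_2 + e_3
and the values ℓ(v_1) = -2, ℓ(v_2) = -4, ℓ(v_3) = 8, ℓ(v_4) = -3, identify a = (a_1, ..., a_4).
a = (-2, -4, 3, 3)

Write a = (a_1, ..., a_4) in the standard basis. For each basis vector v_i, ℓ(v_i) = <v_i, a> is a linear equation in the a_j's. Collect the n equations into a matrix system V a = ℓ, where row i of V is v_i (expressed in the standard basis). Since V is invertible (lower-triangular with 1s on the diagonal, up to permutation), solve by back-substitution:
  V =
[[1, 0, 0, 0],
 [0, 1, 0, 0],
 [1, -1, 1, 1],
 [1, 1, 1, 0]]
  V a = (-2, -4, 8, -3)
Solving gives a = (-2, -4, 3, 3).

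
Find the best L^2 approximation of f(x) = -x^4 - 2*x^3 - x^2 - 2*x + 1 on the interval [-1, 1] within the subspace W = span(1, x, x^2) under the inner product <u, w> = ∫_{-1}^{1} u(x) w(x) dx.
g(x) = -13*x^2/7 - 16*x/5 + 38/35

The best approximation g ∈ W is the orthogonal projection of f onto W. Writing g = a_0 + a_1 x + a_2 x^2, the coefficients solve the normal equations G · a = b where
  G_{ij} = <φ_i, φ_j> and b_i = <f, φ_i>, with φ_0 = 1, φ_1 = x, φ_2 = x^2.
G =
  [2, 0, 2/3]
  [0, 2/3, 0]
  [2/3, 0, 2/5],
b = (14/15, -32/15, -2/105).
Solving gives a_0 = 38/35, a_1 = -16/5, a_2 = -13/7, so
  g(x) = -13*x^2/7 - 16*x/5 + 38/35.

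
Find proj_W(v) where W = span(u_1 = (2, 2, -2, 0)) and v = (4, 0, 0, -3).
proj_W(v) = (4/3, 4/3, -4/3, 0)

Set up U = [u_1 | ... | u_1] ∈ R^(4×1). The projector onto W = col(U) is P = U (U^T U)^(-1) U^T.
Compute U^T U =
  [12],
and U^T v = (8).
Solve U^T U · c = U^T v for the coefficients: c = (2/3). The projection is proj_W(v) = U c.
Check: (v - proj_W(v)) · u_1 = 0  (should be 0).
Result: proj_W(v) = (4/3, 4/3, -4/3, 0).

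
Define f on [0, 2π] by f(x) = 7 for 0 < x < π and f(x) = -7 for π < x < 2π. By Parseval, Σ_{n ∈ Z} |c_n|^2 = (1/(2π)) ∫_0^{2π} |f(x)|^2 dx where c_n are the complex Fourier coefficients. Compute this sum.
Σ |c_n|^2 = 49

Parseval equates the L^2 energy of f (normalised by 1/(2π)) with the ℓ^2 sum of its Fourier coefficients: (1/(2π)) ∫_0^{2π} |f|^2 = Σ |c_n|^2.
Compute the left side: (1/(2π)) [∫_0^π 7^2 dx + ∫_π^{2π} (-7)^2 dx] = (1/(2π)) · (49π + 49π) = (49 + 49)/2 = 49.
So Σ_{n ∈ Z} |c_n|^2 = 49.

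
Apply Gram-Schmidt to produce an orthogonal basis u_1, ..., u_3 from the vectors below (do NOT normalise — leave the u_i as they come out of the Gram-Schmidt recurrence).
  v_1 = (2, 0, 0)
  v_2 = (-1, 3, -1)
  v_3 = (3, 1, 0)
Orthogonal basis:
  u_1 = (2, 0, 0)
  u_2 = (0, 3, -1)
  u_3 = (0, 1/10, 3/10)

Apply the Gram-Schmidt recurrence
  u_1 = v_1
  u_i = v_i − Σ_{j<i} ((v_i · u_j) / (u_j · u_j)) · u_j.

Step by step this gives:
  u_1 = (2, 0, 0)
  u_2 = (0, 3, -1)
  u_3 = (0, 1/10, 3/10)

Orthogonality check:
  u_2 · u_1 = 0 (should be 0)
  u_3 · u_1 = 0 (should be 0)
  u_3 · u_2 = 0 (should be 0)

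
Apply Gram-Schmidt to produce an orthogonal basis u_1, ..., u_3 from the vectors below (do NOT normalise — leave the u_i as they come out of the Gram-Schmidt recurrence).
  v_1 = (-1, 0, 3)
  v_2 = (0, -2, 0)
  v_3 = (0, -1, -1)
Orthogonal basis:
  u_1 = (-1, 0, 3)
  u_2 = (0, -2, 0)
  u_3 = (-3/10, 0, -1/10)

Apply the Gram-Schmidt recurrence
  u_1 = v_1
  u_i = v_i − Σ_{j<i} ((v_i · u_j) / (u_j · u_j)) · u_j.

Step by step this gives:
  u_1 = (-1, 0, 3)
  u_2 = (0, -2, 0)
  u_3 = (-3/10, 0, -1/10)

Orthogonality check:
  u_2 · u_1 = 0 (should be 0)
  u_3 · u_1 = 0 (should be 0)
  u_3 · u_2 = 0 (should be 0)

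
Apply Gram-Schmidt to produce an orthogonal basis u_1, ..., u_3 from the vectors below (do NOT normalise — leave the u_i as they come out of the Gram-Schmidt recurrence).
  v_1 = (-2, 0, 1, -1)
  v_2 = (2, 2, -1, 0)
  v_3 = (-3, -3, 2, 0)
Orthogonal basis:
  u_1 = (-2, 0, 1, -1)
  u_2 = (1/3, 2, -1/6, -5/6)
  u_3 = (5/29, 1/29, 12/29, 2/29)

Apply the Gram-Schmidt recurrence
  u_1 = v_1
  u_i = v_i − Σ_{j<i} ((v_i · u_j) / (u_j · u_j)) · u_j.

Step by step this gives:
  u_1 = (-2, 0, 1, -1)
  u_2 = (1/3, 2, -1/6, -5/6)
  u_3 = (5/29, 1/29, 12/29, 2/29)

Orthogonality check:
  u_2 · u_1 = 0 (should be 0)
  u_3 · u_1 = 0 (should be 0)
  u_3 · u_2 = 0 (should be 0)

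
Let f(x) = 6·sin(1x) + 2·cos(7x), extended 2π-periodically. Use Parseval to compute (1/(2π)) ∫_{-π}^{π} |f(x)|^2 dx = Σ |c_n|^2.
Σ |c_n|^2 = 20

Expand |f|^2 and use orthogonality of {sin(nx), cos(mx)} on [-π, π]:
  ∫_{-π}^{π} sin(nx)^2 dx = π, ∫ cos(mx)^2 dx = π, and cross terms integrate to 0.
So ∫_{-π}^{π} f(x)^2 dx = 6^2 · π + 2^2 · π = (36 + 4)π.
Divide by 2π: (36 + 4)/2 = 20.
By Parseval, this equals Σ |c_n|^2.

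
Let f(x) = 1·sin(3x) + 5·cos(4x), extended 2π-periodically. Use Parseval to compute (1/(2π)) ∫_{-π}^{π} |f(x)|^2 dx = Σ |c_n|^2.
Σ |c_n|^2 = 13

Expand |f|^2 and use orthogonality of {sin(nx), cos(mx)} on [-π, π]:
  ∫_{-π}^{π} sin(nx)^2 dx = π, ∫ cos(mx)^2 dx = π, and cross terms integrate to 0.
So ∫_{-π}^{π} f(x)^2 dx = 1^2 · π + 5^2 · π = (1 + 25)π.
Divide by 2π: (1 + 25)/2 = 13.
By Parseval, this equals Σ |c_n|^2.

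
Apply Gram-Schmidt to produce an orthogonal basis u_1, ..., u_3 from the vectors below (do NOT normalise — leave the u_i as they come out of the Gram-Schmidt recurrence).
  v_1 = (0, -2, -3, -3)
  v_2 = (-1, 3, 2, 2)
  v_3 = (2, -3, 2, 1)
Orthogonal basis:
  u_1 = (0, -2, -3, -3)
  u_2 = (-1, 15/11, -5/11, -5/11)
  u_3 = (-5/18, -1/6, 5/9, -4/9)

Apply the Gram-Schmidt recurrence
  u_1 = v_1
  u_i = v_i − Σ_{j<i} ((v_i · u_j) / (u_j · u_j)) · u_j.

Step by step this gives:
  u_1 = (0, -2, -3, -3)
  u_2 = (-1, 15/11, -5/11, -5/11)
  u_3 = (-5/18, -1/6, 5/9, -4/9)

Orthogonality check:
  u_2 · u_1 = 0 (should be 0)
  u_3 · u_1 = 0 (should be 0)
  u_3 · u_2 = 0 (should be 0)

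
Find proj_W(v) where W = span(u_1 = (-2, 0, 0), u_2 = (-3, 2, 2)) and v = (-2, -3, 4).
proj_W(v) = (-2, 1/2, 1/2)

Set up U = [u_1 | ... | u_2] ∈ R^(3×2). The projector onto W = col(U) is P = U (U^T U)^(-1) U^T.
Compute U^T U =
  [4, 6]
  [6, 17],
and U^T v = (4, 8).
Solve U^T U · c = U^T v for the coefficients: c = (5/8, 1/4). The projection is proj_W(v) = U c.
Check: (v - proj_W(v)) · u_1 = 0  (should be 0).
Check: (v - proj_W(v)) · u_2 = 0  (should be 0).
Result: proj_W(v) = (-2, 1/2, 1/2).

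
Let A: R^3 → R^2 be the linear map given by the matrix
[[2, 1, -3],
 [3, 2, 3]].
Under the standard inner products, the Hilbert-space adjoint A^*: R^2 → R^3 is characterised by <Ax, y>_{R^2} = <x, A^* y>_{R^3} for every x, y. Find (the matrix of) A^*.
A^* = A^T =
[[2, 3],
 [1, 2],
 [-3, 3]]

For real matrices with standard dot products, the defining identity <Ax, y> = <x, A^* y> gives (Ax)^T y = x^T (A^*) y, i.e. x^T A^T y = x^T (A^*) y. Since this holds for all x, y, we must have A^* = A^T. Therefore
A^* =
[[2, 3],
 [1, 2],
 [-3, 3]].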